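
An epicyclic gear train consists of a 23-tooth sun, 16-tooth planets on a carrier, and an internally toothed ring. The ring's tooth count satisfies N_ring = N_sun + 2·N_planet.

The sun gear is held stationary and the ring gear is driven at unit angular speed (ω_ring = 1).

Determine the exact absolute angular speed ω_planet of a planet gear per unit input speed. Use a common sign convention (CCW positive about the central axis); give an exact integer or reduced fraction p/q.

55/32

N_ring = 23 + 2·16 = 55
23(ω_s−ω_c) = −55(ω_r−ω_c),  ω_s=0, ω_r=1
23(0−ω_c) = −55(1−ω_c)  ⇒  78ω_c = 55  ⇒  ω_c = 55/78
sun–planet: 23·(0−55/78) = −16·(ω_p−ω_c)  ⇒  ω_p−ω_c = −(23/16)·(-55/78) = 1265/1248
ω_p = 55/78 + 1265/1248 = 55/32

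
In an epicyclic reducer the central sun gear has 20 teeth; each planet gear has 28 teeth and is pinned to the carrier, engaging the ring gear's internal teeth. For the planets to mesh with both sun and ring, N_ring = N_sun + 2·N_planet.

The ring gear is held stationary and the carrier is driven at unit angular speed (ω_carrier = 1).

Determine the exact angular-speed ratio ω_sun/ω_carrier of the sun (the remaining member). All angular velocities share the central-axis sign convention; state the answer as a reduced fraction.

24/5

N_ring = 20 + 2·28 = 76
20(ω_s−ω_c) = −76(ω_r−ω_c),  ω_r=0, ω_c=1
ω_s = 1 − (76/20)(0−1) = 24/5
ω_s/ω_c = 24/5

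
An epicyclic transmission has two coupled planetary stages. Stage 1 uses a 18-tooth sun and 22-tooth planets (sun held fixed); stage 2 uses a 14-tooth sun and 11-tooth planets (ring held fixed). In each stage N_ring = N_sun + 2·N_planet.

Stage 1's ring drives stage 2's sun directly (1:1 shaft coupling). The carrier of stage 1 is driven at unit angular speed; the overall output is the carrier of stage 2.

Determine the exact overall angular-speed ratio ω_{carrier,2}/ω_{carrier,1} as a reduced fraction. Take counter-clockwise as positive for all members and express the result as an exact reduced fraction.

56/155

Stage 1: N_ring = 18 + 2·22 = 62
Stage 1: 18(ω_s−ω_c) = −62(ω_r−ω_c),  ω_s=0, ω_c=1
Stage 1: ω_r = 1 − (18/62)(0−1) = 40/31
  ⇒ ω_r¹/ω_c¹ = 40/31
Stage 2: N_ring = 14 + 2·11 = 36
Stage 2: 14(ω_s−ω_c) = −36(ω_r−ω_c),  ω_r=0, ω_s=1
Stage 2: 14(1−ω_c) = −36(0−ω_c)  ⇒  50ω_c = 14  ⇒  ω_c = 7/25
  ⇒ ω_c²/ω_s² = 7/25
Coupling ω_s² = ω_r¹ ⇒ overall = 40/31 × 7/25 = 56/155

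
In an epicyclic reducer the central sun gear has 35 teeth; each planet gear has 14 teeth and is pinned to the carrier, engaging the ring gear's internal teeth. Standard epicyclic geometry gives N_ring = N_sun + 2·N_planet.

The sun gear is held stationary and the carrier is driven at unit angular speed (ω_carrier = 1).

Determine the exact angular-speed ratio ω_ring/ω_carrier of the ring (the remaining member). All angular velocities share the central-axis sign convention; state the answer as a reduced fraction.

14/9

N_ring = 35 + 2·14 = 63
35(ω_s−ω_c) = −63(ω_r−ω_c),  ω_s=0, ω_c=1
ω_r = 1 − (35/63)(0−1) = 14/9
ω_r/ω_c = 14/9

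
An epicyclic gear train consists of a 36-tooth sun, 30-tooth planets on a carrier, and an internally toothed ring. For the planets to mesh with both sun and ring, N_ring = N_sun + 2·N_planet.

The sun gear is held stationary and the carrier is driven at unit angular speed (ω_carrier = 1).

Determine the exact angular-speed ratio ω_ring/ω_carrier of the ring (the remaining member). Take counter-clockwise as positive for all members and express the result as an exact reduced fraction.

11/8

N_ring = 36 + 2·30 = 96
36(ω_s−ω_c) = −96(ω_r−ω_c),  ω_s=0, ω_c=1
ω_r = 1 − (36/96)(0−1) = 11/8
ω_r/ω_c = 11/8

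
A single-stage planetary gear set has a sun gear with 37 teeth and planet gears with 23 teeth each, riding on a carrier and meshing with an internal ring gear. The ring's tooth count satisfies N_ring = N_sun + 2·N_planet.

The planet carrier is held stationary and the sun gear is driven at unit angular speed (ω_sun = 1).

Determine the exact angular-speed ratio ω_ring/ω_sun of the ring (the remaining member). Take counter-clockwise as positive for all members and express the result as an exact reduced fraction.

-37/83

N_ring = 37 + 2·23 = 83
37(ω_s−ω_c) = −83(ω_r−ω_c),  ω_c=0, ω_s=1
ω_r = 0 − (37/83)(1−0) = -37/83
ω_r/ω_s = -37/83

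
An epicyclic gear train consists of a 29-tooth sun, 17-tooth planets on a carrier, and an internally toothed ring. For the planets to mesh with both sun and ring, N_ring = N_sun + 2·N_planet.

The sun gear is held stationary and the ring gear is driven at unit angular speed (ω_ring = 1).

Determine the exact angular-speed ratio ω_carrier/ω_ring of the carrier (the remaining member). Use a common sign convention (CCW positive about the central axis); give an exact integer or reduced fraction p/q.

63/92

N_ring = 29 + 2·17 = 63
29(ω_s−ω_c) = −63(ω_r−ω_c),  ω_s=0, ω_r=1
29(0−ω_c) = −63(1−ω_c)  ⇒  92ω_c = 63  ⇒  ω_c = 63/92
ω_c/ω_r = 63/92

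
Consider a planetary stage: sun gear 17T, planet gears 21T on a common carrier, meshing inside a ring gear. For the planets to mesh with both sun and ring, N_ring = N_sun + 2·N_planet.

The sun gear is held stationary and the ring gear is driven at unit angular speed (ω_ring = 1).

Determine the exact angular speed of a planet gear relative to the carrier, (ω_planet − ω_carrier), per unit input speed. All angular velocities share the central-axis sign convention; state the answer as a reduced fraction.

N_ring = 17 + 2·21 = 59
17(ω_s−ω_c) = −59(ω_r−ω_c),  ω_s=0, ω_r=1
17(0−ω_c) = −59(1−ω_c)  ⇒  76ω_c = 59  ⇒  ω_c = 59/76
sun–planet: 17·(0−59/76) = −21·(ω_p−ω_c)  ⇒  ω_p−ω_c = −(17/21)·(-59/76) = 1003/1596

1003/1596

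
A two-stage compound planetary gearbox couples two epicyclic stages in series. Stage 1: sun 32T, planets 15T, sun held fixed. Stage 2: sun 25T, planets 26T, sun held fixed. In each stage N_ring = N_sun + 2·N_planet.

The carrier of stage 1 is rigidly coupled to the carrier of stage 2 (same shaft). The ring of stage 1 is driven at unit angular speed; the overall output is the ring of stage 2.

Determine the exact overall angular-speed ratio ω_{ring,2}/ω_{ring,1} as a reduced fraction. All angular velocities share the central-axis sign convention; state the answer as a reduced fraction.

Stage 1: N_ring = 32 + 2·15 = 62
Stage 1: 32(ω_s−ω_c) = −62(ω_r−ω_c),  ω_s=0, ω_r=1
Stage 1: 32(0−ω_c) = −62(1−ω_c)  ⇒  94ω_c = 62  ⇒  ω_c = 31/47
  ⇒ ω_c¹/ω_r¹ = 31/47
Stage 2: N_ring = 25 + 2·26 = 77
Stage 2: 25(ω_s−ω_c) = −77(ω_r−ω_c),  ω_s=0, ω_c=1
Stage 2: ω_r = 1 − (25/77)(0−1) = 102/77
  ⇒ ω_r²/ω_c² = 102/77
Coupling ω_c² = ω_c¹ ⇒ overall = 31/47 × 102/77 = 3162/3619

3162/3619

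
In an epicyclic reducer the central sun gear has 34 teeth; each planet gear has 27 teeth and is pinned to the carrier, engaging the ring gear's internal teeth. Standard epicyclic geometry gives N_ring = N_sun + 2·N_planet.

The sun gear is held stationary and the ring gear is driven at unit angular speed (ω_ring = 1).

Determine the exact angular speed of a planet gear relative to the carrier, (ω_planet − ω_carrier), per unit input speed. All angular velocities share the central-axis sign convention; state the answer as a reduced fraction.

N_ring = 34 + 2·27 = 88
34(ω_s−ω_c) = −88(ω_r−ω_c),  ω_s=0, ω_r=1
34(0−ω_c) = −88(1−ω_c)  ⇒  122ω_c = 88  ⇒  ω_c = 44/61
sun–planet: 34·(0−44/61) = −27·(ω_p−ω_c)  ⇒  ω_p−ω_c = −(34/27)·(-44/61) = 1496/1647

1496/1647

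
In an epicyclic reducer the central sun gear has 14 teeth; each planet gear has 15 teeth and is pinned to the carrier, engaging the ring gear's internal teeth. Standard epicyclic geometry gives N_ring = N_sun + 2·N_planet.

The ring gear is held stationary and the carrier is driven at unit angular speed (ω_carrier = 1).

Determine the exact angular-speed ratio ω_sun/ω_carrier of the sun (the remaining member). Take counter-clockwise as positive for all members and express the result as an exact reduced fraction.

29/7

N_ring = 14 + 2·15 = 44
14(ω_s−ω_c) = −44(ω_r−ω_c),  ω_r=0, ω_c=1
ω_s = 1 − (44/14)(0−1) = 29/7
ω_s/ω_c = 29/7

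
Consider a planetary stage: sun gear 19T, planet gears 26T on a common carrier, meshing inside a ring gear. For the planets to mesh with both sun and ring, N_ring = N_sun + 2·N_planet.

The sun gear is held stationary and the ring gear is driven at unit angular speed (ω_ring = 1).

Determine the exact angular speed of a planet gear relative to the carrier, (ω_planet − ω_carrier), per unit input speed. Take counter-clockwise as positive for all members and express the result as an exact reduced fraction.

1349/2340

N_ring = 19 + 2·26 = 71
19(ω_s−ω_c) = −71(ω_r−ω_c),  ω_s=0, ω_r=1
19(0−ω_c) = −71(1−ω_c)  ⇒  90ω_c = 71  ⇒  ω_c = 71/90
sun–planet: 19·(0−71/90) = −26·(ω_p−ω_c)  ⇒  ω_p−ω_c = −(19/26)·(-71/90) = 1349/2340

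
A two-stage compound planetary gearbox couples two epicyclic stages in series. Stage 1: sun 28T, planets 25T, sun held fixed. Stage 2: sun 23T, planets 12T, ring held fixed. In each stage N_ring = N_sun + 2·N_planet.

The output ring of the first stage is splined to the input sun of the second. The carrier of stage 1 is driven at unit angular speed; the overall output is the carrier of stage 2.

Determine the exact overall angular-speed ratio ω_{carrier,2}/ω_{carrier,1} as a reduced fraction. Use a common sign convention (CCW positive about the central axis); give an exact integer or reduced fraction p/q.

Stage 1: N_ring = 28 + 2·25 = 78
Stage 1: 28(ω_s−ω_c) = −78(ω_r−ω_c),  ω_s=0, ω_c=1
Stage 1: ω_r = 1 − (28/78)(0−1) = 53/39
  ⇒ ω_r¹/ω_c¹ = 53/39
Stage 2: N_ring = 23 + 2·12 = 47
Stage 2: 23(ω_s−ω_c) = −47(ω_r−ω_c),  ω_r=0, ω_s=1
Stage 2: 23(1−ω_c) = −47(0−ω_c)  ⇒  70ω_c = 23  ⇒  ω_c = 23/70
  ⇒ ω_c²/ω_s² = 23/70
Coupling ω_s² = ω_r¹ ⇒ overall = 53/39 × 23/70 = 1219/2730

1219/2730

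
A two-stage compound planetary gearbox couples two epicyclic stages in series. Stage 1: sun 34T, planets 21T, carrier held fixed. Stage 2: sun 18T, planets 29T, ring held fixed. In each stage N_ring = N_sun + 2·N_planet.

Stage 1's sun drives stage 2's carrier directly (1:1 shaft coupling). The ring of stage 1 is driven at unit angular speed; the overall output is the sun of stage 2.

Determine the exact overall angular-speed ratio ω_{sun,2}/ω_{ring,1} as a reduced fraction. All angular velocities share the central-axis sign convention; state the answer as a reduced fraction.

-1786/153

Stage 1: N_ring = 34 + 2·21 = 76
Stage 1: 34(ω_s−ω_c) = −76(ω_r−ω_c),  ω_c=0, ω_r=1
Stage 1: ω_s = 0 − (76/34)(1−0) = -38/17
  ⇒ ω_s¹/ω_r¹ = -38/17
Stage 2: N_ring = 18 + 2·29 = 76
Stage 2: 18(ω_s−ω_c) = −76(ω_r−ω_c),  ω_r=0, ω_c=1
Stage 2: ω_s = 1 − (76/18)(0−1) = 47/9
  ⇒ ω_s²/ω_c² = 47/9
Coupling ω_c² = ω_s¹ ⇒ overall = -38/17 × 47/9 = -1786/153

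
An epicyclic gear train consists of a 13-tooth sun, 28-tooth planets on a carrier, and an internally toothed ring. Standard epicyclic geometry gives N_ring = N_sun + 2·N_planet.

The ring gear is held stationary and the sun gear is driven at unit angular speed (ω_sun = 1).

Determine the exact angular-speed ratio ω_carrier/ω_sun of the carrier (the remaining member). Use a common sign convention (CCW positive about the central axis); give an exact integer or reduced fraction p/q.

N_ring = 13 + 2·28 = 69
13(ω_s−ω_c) = −69(ω_r−ω_c),  ω_r=0, ω_s=1
13(1−ω_c) = −69(0−ω_c)  ⇒  82ω_c = 13  ⇒  ω_c = 13/82
ω_c/ω_s = 13/82

13/82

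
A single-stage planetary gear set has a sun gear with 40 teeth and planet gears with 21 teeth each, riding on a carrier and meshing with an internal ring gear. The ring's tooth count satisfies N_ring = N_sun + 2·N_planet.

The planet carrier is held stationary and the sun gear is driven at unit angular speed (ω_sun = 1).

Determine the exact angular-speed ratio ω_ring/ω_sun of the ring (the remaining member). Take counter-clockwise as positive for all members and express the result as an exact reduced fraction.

N_ring = 40 + 2·21 = 82
40(ω_s−ω_c) = −82(ω_r−ω_c),  ω_c=0, ω_s=1
ω_r = 0 − (40/82)(1−0) = -20/41
ω_r/ω_s = -20/41

-20/41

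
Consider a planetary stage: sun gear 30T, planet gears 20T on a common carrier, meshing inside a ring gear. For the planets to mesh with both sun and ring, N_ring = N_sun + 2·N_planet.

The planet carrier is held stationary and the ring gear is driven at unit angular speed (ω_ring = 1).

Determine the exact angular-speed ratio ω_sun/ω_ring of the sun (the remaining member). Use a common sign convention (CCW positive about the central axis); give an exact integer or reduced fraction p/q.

N_ring = 30 + 2·20 = 70
30(ω_s−ω_c) = −70(ω_r−ω_c),  ω_c=0, ω_r=1
ω_s = 0 − (70/30)(1−0) = -7/3
ω_s/ω_r = -7/3

-7/3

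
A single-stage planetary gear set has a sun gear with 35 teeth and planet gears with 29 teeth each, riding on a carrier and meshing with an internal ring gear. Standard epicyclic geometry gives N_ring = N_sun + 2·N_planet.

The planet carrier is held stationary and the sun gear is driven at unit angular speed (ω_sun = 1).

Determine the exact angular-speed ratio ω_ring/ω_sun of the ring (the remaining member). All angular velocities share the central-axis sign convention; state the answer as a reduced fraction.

N_ring = 35 + 2·29 = 93
35(ω_s−ω_c) = −93(ω_r−ω_c),  ω_c=0, ω_s=1
ω_r = 0 − (35/93)(1−0) = -35/93
ω_r/ω_s = -35/93

-35/93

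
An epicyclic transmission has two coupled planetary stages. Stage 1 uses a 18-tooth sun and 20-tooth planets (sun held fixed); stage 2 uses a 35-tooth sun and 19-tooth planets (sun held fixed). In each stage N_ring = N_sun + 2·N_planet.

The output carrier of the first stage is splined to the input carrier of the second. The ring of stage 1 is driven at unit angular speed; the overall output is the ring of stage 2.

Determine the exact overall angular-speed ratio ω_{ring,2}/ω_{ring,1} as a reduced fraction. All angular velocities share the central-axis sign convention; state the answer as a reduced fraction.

Stage 1: N_ring = 18 + 2·20 = 58
Stage 1: 18(ω_s−ω_c) = −58(ω_r−ω_c),  ω_s=0, ω_r=1
Stage 1: 18(0−ω_c) = −58(1−ω_c)  ⇒  76ω_c = 58  ⇒  ω_c = 29/38
  ⇒ ω_c¹/ω_r¹ = 29/38
Stage 2: N_ring = 35 + 2·19 = 73
Stage 2: 35(ω_s−ω_c) = −73(ω_r−ω_c),  ω_s=0, ω_c=1
Stage 2: ω_r = 1 − (35/73)(0−1) = 108/73
  ⇒ ω_r²/ω_c² = 108/73
Coupling ω_c² = ω_c¹ ⇒ overall = 29/38 × 108/73 = 1566/1387

1566/1387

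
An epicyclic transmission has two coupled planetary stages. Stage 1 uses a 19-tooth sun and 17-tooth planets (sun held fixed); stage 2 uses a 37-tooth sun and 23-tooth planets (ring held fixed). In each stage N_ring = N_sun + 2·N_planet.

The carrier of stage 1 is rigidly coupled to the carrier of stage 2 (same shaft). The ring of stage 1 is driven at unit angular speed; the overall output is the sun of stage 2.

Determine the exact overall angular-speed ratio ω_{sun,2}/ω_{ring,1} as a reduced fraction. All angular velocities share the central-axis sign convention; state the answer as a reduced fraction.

265/111

Stage 1: N_ring = 19 + 2·17 = 53
Stage 1: 19(ω_s−ω_c) = −53(ω_r−ω_c),  ω_s=0, ω_r=1
Stage 1: 19(0−ω_c) = −53(1−ω_c)  ⇒  72ω_c = 53  ⇒  ω_c = 53/72
  ⇒ ω_c¹/ω_r¹ = 53/72
Stage 2: N_ring = 37 + 2·23 = 83
Stage 2: 37(ω_s−ω_c) = −83(ω_r−ω_c),  ω_r=0, ω_c=1
Stage 2: ω_s = 1 − (83/37)(0−1) = 120/37
  ⇒ ω_s²/ω_c² = 120/37
Coupling ω_c² = ω_c¹ ⇒ overall = 53/72 × 120/37 = 265/111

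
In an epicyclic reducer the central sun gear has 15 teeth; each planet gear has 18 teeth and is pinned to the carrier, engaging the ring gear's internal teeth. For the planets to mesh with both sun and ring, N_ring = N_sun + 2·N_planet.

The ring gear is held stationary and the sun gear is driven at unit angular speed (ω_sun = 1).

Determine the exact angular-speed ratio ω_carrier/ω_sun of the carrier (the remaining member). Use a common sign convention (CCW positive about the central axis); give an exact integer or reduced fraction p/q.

5/22

N_ring = 15 + 2·18 = 51
15(ω_s−ω_c) = −51(ω_r−ω_c),  ω_r=0, ω_s=1
15(1−ω_c) = −51(0−ω_c)  ⇒  66ω_c = 15  ⇒  ω_c = 5/22
ω_c/ω_s = 5/22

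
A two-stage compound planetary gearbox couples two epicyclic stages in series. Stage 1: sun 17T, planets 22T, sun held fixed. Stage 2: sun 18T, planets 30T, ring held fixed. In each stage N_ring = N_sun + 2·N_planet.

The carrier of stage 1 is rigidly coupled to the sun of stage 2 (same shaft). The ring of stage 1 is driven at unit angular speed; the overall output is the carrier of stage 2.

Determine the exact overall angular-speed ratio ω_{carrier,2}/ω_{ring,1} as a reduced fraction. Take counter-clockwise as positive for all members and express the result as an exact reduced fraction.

61/416

Stage 1: N_ring = 17 + 2·22 = 61
Stage 1: 17(ω_s−ω_c) = −61(ω_r−ω_c),  ω_s=0, ω_r=1
Stage 1: 17(0−ω_c) = −61(1−ω_c)  ⇒  78ω_c = 61  ⇒  ω_c = 61/78
  ⇒ ω_c¹/ω_r¹ = 61/78
Stage 2: N_ring = 18 + 2·30 = 78
Stage 2: 18(ω_s−ω_c) = −78(ω_r−ω_c),  ω_r=0, ω_s=1
Stage 2: 18(1−ω_c) = −78(0−ω_c)  ⇒  96ω_c = 18  ⇒  ω_c = 3/16
  ⇒ ω_c²/ω_s² = 3/16
Coupling ω_s² = ω_c¹ ⇒ overall = 61/78 × 3/16 = 61/416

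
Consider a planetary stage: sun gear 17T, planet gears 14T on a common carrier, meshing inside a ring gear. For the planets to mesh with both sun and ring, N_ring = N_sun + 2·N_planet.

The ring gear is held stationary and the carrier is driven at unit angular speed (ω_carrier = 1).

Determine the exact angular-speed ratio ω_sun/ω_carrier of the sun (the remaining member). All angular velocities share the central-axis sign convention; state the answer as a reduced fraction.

N_ring = 17 + 2·14 = 45
17(ω_s−ω_c) = −45(ω_r−ω_c),  ω_r=0, ω_c=1
ω_s = 1 − (45/17)(0−1) = 62/17
ω_s/ω_c = 62/17

62/17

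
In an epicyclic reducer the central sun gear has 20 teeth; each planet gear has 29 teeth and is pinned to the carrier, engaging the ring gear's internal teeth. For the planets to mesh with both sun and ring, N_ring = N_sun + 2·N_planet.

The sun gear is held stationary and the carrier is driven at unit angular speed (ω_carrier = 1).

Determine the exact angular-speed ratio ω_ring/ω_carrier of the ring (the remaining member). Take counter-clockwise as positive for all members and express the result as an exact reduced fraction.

49/39

N_ring = 20 + 2·29 = 78
20(ω_s−ω_c) = −78(ω_r−ω_c),  ω_s=0, ω_c=1
ω_r = 1 − (20/78)(0−1) = 49/39
ω_r/ω_c = 49/39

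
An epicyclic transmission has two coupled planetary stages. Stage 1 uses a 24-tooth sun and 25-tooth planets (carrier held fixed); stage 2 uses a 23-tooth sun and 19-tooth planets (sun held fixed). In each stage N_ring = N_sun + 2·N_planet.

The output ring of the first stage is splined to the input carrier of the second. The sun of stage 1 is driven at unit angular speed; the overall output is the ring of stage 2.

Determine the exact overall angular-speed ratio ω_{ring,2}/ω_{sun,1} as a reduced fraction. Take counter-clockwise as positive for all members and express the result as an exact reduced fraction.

Stage 1: N_ring = 24 + 2·25 = 74
Stage 1: 24(ω_s−ω_c) = −74(ω_r−ω_c),  ω_c=0, ω_s=1
Stage 1: ω_r = 0 − (24/74)(1−0) = -12/37
  ⇒ ω_r¹/ω_s¹ = -12/37
Stage 2: N_ring = 23 + 2·19 = 61
Stage 2: 23(ω_s−ω_c) = −61(ω_r−ω_c),  ω_s=0, ω_c=1
Stage 2: ω_r = 1 − (23/61)(0−1) = 84/61
  ⇒ ω_r²/ω_c² = 84/61
Coupling ω_c² = ω_r¹ ⇒ overall = -12/37 × 84/61 = -1008/2257

-1008/2257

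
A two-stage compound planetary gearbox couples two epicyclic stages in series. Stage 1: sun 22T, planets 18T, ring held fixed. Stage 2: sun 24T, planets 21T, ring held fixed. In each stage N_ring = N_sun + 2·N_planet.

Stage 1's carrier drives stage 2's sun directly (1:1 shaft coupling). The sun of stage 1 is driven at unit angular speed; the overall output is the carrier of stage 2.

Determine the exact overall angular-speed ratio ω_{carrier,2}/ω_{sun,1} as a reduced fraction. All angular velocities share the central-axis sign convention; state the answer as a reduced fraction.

11/150

Stage 1: N_ring = 22 + 2·18 = 58
Stage 1: 22(ω_s−ω_c) = −58(ω_r−ω_c),  ω_r=0, ω_s=1
Stage 1: 22(1−ω_c) = −58(0−ω_c)  ⇒  80ω_c = 22  ⇒  ω_c = 11/40
  ⇒ ω_c¹/ω_s¹ = 11/40
Stage 2: N_ring = 24 + 2·21 = 66
Stage 2: 24(ω_s−ω_c) = −66(ω_r−ω_c),  ω_r=0, ω_s=1
Stage 2: 24(1−ω_c) = −66(0−ω_c)  ⇒  90ω_c = 24  ⇒  ω_c = 4/15
  ⇒ ω_c²/ω_s² = 4/15
Coupling ω_s² = ω_c¹ ⇒ overall = 11/40 × 4/15 = 11/150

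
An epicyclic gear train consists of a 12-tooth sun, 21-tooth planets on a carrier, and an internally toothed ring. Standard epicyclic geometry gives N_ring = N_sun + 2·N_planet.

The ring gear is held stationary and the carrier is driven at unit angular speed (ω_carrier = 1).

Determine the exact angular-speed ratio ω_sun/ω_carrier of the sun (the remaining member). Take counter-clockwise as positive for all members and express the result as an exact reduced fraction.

11/2

N_ring = 12 + 2·21 = 54
12(ω_s−ω_c) = −54(ω_r−ω_c),  ω_r=0, ω_c=1
ω_s = 1 − (54/12)(0−1) = 11/2
ω_s/ω_c = 11/2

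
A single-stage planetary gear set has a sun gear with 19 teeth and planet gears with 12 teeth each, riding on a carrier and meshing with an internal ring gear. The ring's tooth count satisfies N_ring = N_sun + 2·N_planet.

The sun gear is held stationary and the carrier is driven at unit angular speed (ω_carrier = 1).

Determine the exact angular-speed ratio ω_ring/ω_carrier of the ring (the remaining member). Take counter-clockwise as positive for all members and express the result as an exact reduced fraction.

N_ring = 19 + 2·12 = 43
19(ω_s−ω_c) = −43(ω_r−ω_c),  ω_s=0, ω_c=1
ω_r = 1 − (19/43)(0−1) = 62/43
ω_r/ω_c = 62/43

62/43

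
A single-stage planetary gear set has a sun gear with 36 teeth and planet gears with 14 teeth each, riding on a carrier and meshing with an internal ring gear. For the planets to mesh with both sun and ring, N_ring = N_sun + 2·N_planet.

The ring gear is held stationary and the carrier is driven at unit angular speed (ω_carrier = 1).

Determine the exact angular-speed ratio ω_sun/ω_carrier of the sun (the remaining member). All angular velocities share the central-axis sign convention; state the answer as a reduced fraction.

25/9

N_ring = 36 + 2·14 = 64
36(ω_s−ω_c) = −64(ω_r−ω_c),  ω_r=0, ω_c=1
ω_s = 1 − (64/36)(0−1) = 25/9
ω_s/ω_c = 25/9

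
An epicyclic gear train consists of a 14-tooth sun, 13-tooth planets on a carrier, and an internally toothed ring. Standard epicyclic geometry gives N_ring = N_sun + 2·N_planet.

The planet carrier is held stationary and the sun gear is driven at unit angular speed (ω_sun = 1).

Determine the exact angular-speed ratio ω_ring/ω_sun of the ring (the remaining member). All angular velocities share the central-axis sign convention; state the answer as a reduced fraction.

-7/20

N_ring = 14 + 2·13 = 40
14(ω_s−ω_c) = −40(ω_r−ω_c),  ω_c=0, ω_s=1
ω_r = 0 − (14/40)(1−0) = -7/20
ω_r/ω_s = -7/20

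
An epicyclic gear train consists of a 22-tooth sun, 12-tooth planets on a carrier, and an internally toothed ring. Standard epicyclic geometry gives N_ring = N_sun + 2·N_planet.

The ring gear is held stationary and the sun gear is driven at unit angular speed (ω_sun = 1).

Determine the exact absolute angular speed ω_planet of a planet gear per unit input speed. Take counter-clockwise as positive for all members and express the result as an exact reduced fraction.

-11/12

N_ring = 22 + 2·12 = 46
22(ω_s−ω_c) = −46(ω_r−ω_c),  ω_r=0, ω_s=1
22(1−ω_c) = −46(0−ω_c)  ⇒  68ω_c = 22  ⇒  ω_c = 11/34
sun–planet: 22·(1−11/34) = −12·(ω_p−ω_c)  ⇒  ω_p−ω_c = −(22/12)·(23/34) = -253/204
ω_p = 11/34 − 253/204 = -11/12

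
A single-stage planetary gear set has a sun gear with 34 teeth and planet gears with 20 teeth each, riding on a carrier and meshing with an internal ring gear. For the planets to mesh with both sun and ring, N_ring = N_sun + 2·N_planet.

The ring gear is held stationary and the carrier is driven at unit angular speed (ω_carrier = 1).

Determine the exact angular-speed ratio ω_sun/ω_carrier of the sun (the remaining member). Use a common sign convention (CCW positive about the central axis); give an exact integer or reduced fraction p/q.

54/17

N_ring = 34 + 2·20 = 74
34(ω_s−ω_c) = −74(ω_r−ω_c),  ω_r=0, ω_c=1
ω_s = 1 − (74/34)(0−1) = 54/17
ω_s/ω_c = 54/17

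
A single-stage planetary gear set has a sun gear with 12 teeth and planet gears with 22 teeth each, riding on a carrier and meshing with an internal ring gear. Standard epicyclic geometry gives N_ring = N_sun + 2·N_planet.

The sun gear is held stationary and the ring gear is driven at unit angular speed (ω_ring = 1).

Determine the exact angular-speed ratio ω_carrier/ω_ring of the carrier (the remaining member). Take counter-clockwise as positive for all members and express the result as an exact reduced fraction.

14/17

N_ring = 12 + 2·22 = 56
12(ω_s−ω_c) = −56(ω_r−ω_c),  ω_s=0, ω_r=1
12(0−ω_c) = −56(1−ω_c)  ⇒  68ω_c = 56  ⇒  ω_c = 14/17
ω_c/ω_r = 14/17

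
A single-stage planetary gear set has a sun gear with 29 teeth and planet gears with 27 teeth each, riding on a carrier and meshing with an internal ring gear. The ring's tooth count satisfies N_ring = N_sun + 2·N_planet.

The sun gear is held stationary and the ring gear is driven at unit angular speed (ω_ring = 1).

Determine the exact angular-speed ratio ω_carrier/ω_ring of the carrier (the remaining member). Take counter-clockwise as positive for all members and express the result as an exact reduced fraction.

N_ring = 29 + 2·27 = 83
29(ω_s−ω_c) = −83(ω_r−ω_c),  ω_s=0, ω_r=1
29(0−ω_c) = −83(1−ω_c)  ⇒  112ω_c = 83  ⇒  ω_c = 83/112
ω_c/ω_r = 83/112

83/112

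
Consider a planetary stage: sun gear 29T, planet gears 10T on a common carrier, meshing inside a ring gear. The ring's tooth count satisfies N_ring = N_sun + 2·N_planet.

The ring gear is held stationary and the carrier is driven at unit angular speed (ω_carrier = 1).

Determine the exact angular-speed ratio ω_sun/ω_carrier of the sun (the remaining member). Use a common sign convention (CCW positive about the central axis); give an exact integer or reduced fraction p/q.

78/29

N_ring = 29 + 2·10 = 49
29(ω_s−ω_c) = −49(ω_r−ω_c),  ω_r=0, ω_c=1
ω_s = 1 − (49/29)(0−1) = 78/29
ω_s/ω_c = 78/29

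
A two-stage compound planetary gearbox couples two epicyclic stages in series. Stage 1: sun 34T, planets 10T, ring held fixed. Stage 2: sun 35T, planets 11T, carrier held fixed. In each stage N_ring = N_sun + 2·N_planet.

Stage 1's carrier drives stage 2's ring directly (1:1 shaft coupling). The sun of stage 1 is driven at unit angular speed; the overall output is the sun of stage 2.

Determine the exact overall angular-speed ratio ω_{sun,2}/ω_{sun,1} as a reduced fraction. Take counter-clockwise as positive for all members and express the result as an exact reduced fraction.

-969/1540

Stage 1: N_ring = 34 + 2·10 = 54
Stage 1: 34(ω_s−ω_c) = −54(ω_r−ω_c),  ω_r=0, ω_s=1
Stage 1: 34(1−ω_c) = −54(0−ω_c)  ⇒  88ω_c = 34  ⇒  ω_c = 17/44
  ⇒ ω_c¹/ω_s¹ = 17/44
Stage 2: N_ring = 35 + 2·11 = 57
Stage 2: 35(ω_s−ω_c) = −57(ω_r−ω_c),  ω_c=0, ω_r=1
Stage 2: ω_s = 0 − (57/35)(1−0) = -57/35
  ⇒ ω_s²/ω_r² = -57/35
Coupling ω_r² = ω_c¹ ⇒ overall = 17/44 × -57/35 = -969/1540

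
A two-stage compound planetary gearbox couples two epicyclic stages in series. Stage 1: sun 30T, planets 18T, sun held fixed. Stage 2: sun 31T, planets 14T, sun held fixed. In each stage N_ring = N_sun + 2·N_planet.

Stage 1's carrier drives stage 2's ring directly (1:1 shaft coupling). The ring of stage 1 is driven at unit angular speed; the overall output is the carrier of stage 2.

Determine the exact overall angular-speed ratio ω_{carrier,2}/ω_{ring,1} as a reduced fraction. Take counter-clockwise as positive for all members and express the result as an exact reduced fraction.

Stage 1: N_ring = 30 + 2·18 = 66
Stage 1: 30(ω_s−ω_c) = −66(ω_r−ω_c),  ω_s=0, ω_r=1
Stage 1: 30(0−ω_c) = −66(1−ω_c)  ⇒  96ω_c = 66  ⇒  ω_c = 11/16
  ⇒ ω_c¹/ω_r¹ = 11/16
Stage 2: N_ring = 31 + 2·14 = 59
Stage 2: 31(ω_s−ω_c) = −59(ω_r−ω_c),  ω_s=0, ω_r=1
Stage 2: 31(0−ω_c) = −59(1−ω_c)  ⇒  90ω_c = 59  ⇒  ω_c = 59/90
  ⇒ ω_c²/ω_r² = 59/90
Coupling ω_r² = ω_c¹ ⇒ overall = 11/16 × 59/90 = 649/1440

649/1440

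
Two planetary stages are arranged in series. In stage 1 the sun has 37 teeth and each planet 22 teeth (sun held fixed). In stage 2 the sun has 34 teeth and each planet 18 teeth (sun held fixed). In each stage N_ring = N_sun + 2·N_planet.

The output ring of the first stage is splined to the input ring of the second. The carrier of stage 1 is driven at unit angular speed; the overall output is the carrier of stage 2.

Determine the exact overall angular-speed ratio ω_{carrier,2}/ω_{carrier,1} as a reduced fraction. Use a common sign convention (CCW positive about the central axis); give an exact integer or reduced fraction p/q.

2065/2106

Stage 1: N_ring = 37 + 2·22 = 81
Stage 1: 37(ω_s−ω_c) = −81(ω_r−ω_c),  ω_s=0, ω_c=1
Stage 1: ω_r = 1 − (37/81)(0−1) = 118/81
  ⇒ ω_r¹/ω_c¹ = 118/81
Stage 2: N_ring = 34 + 2·18 = 70
Stage 2: 34(ω_s−ω_c) = −70(ω_r−ω_c),  ω_s=0, ω_r=1
Stage 2: 34(0−ω_c) = −70(1−ω_c)  ⇒  104ω_c = 70  ⇒  ω_c = 35/52
  ⇒ ω_c²/ω_r² = 35/52
Coupling ω_r² = ω_r¹ ⇒ overall = 118/81 × 35/52 = 2065/2106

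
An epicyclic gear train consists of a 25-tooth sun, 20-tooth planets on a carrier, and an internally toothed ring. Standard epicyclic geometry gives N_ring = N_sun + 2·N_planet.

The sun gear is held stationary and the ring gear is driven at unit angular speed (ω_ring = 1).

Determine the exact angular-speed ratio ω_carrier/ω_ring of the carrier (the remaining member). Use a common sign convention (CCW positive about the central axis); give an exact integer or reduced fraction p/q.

N_ring = 25 + 2·20 = 65
25(ω_s−ω_c) = −65(ω_r−ω_c),  ω_s=0, ω_r=1
25(0−ω_c) = −65(1−ω_c)  ⇒  90ω_c = 65  ⇒  ω_c = 13/18
ω_c/ω_r = 13/18

13/18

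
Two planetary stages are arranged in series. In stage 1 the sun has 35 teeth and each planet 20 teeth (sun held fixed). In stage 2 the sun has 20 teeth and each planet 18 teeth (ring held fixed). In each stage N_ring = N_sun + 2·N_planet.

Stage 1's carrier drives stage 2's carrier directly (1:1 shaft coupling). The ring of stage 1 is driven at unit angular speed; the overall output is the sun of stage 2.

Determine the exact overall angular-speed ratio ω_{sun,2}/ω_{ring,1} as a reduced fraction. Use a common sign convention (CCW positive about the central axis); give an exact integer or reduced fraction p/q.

Stage 1: N_ring = 35 + 2·20 = 75
Stage 1: 35(ω_s−ω_c) = −75(ω_r−ω_c),  ω_s=0, ω_r=1
Stage 1: 35(0−ω_c) = −75(1−ω_c)  ⇒  110ω_c = 75  ⇒  ω_c = 15/22
  ⇒ ω_c¹/ω_r¹ = 15/22
Stage 2: N_ring = 20 + 2·18 = 56
Stage 2: 20(ω_s−ω_c) = −56(ω_r−ω_c),  ω_r=0, ω_c=1
Stage 2: ω_s = 1 − (56/20)(0−1) = 19/5
  ⇒ ω_s²/ω_c² = 19/5
Coupling ω_c² = ω_c¹ ⇒ overall = 15/22 × 19/5 = 57/22

57/22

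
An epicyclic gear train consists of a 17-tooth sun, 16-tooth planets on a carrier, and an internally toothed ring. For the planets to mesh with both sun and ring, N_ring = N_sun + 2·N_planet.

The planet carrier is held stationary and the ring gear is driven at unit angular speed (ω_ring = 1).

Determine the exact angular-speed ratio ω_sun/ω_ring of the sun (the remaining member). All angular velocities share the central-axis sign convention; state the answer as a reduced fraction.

-49/17

N_ring = 17 + 2·16 = 49
17(ω_s−ω_c) = −49(ω_r−ω_c),  ω_c=0, ω_r=1
ω_s = 0 − (49/17)(1−0) = -49/17
ω_s/ω_r = -49/17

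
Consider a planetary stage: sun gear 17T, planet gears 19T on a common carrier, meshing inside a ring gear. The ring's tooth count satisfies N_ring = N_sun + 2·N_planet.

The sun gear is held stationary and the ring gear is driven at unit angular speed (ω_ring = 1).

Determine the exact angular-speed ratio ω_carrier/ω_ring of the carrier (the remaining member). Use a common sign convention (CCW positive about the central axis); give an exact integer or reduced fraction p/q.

55/72

N_ring = 17 + 2·19 = 55
17(ω_s−ω_c) = −55(ω_r−ω_c),  ω_s=0, ω_r=1
17(0−ω_c) = −55(1−ω_c)  ⇒  72ω_c = 55  ⇒  ω_c = 55/72
ω_c/ω_r = 55/72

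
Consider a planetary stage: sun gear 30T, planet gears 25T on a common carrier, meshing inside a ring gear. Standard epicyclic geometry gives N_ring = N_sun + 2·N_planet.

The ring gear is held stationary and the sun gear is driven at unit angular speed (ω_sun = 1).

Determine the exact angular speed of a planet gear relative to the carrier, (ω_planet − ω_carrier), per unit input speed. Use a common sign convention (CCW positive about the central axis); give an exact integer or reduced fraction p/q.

N_ring = 30 + 2·25 = 80
30(ω_s−ω_c) = −80(ω_r−ω_c),  ω_r=0, ω_s=1
30(1−ω_c) = −80(0−ω_c)  ⇒  110ω_c = 30  ⇒  ω_c = 3/11
sun–planet: 30·(1−3/11) = −25·(ω_p−ω_c)  ⇒  ω_p−ω_c = −(30/25)·(8/11) = -48/55

-48/55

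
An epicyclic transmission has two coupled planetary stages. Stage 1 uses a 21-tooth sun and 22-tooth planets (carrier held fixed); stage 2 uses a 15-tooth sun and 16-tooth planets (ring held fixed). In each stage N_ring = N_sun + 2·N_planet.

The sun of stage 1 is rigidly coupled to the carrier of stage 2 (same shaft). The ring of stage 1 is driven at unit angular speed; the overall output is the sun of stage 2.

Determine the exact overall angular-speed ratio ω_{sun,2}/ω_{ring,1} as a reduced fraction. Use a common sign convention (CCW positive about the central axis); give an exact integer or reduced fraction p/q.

Stage 1: N_ring = 21 + 2·22 = 65
Stage 1: 21(ω_s−ω_c) = −65(ω_r−ω_c),  ω_c=0, ω_r=1
Stage 1: ω_s = 0 − (65/21)(1−0) = -65/21
  ⇒ ω_s¹/ω_r¹ = -65/21
Stage 2: N_ring = 15 + 2·16 = 47
Stage 2: 15(ω_s−ω_c) = −47(ω_r−ω_c),  ω_r=0, ω_c=1
Stage 2: ω_s = 1 − (47/15)(0−1) = 62/15
  ⇒ ω_s²/ω_c² = 62/15
Coupling ω_c² = ω_s¹ ⇒ overall = -65/21 × 62/15 = -806/63

-806/63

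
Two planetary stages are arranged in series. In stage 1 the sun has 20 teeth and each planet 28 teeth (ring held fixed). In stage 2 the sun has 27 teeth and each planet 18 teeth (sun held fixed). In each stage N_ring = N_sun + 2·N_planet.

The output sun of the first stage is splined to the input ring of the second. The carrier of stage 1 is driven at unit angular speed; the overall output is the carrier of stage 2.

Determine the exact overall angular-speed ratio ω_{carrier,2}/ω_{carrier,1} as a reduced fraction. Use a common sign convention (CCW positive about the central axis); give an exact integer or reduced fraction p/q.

Stage 1: N_ring = 20 + 2·28 = 76
Stage 1: 20(ω_s−ω_c) = −76(ω_r−ω_c),  ω_r=0, ω_c=1
Stage 1: ω_s = 1 − (76/20)(0−1) = 24/5
  ⇒ ω_s¹/ω_c¹ = 24/5
Stage 2: N_ring = 27 + 2·18 = 63
Stage 2: 27(ω_s−ω_c) = −63(ω_r−ω_c),  ω_s=0, ω_r=1
Stage 2: 27(0−ω_c) = −63(1−ω_c)  ⇒  90ω_c = 63  ⇒  ω_c = 7/10
  ⇒ ω_c²/ω_r² = 7/10
Coupling ω_r² = ω_s¹ ⇒ overall = 24/5 × 7/10 = 84/25

84/25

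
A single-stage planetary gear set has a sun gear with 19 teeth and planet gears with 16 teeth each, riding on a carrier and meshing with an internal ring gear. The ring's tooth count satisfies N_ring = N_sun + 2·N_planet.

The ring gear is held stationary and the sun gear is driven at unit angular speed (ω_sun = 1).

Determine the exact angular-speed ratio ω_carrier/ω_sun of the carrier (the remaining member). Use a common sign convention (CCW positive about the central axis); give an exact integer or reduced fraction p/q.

N_ring = 19 + 2·16 = 51
19(ω_s−ω_c) = −51(ω_r−ω_c),  ω_r=0, ω_s=1
19(1−ω_c) = −51(0−ω_c)  ⇒  70ω_c = 19  ⇒  ω_c = 19/70
ω_c/ω_s = 19/70

19/70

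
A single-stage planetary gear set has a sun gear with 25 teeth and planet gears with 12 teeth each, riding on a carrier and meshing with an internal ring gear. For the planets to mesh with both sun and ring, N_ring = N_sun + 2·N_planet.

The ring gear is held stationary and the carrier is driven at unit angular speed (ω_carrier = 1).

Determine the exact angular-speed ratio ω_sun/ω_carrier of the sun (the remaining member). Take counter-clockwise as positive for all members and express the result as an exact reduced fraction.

N_ring = 25 + 2·12 = 49
25(ω_s−ω_c) = −49(ω_r−ω_c),  ω_r=0, ω_c=1
ω_s = 1 − (49/25)(0−1) = 74/25
ω_s/ω_c = 74/25

74/25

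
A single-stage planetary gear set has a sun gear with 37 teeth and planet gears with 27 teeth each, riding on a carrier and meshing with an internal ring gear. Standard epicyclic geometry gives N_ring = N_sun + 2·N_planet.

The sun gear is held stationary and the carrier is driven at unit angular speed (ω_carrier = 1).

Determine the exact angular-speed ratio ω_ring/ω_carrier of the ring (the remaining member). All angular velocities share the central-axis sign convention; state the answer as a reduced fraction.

128/91

N_ring = 37 + 2·27 = 91
37(ω_s−ω_c) = −91(ω_r−ω_c),  ω_s=0, ω_c=1
ω_r = 1 − (37/91)(0−1) = 128/91
ω_r/ω_c = 128/91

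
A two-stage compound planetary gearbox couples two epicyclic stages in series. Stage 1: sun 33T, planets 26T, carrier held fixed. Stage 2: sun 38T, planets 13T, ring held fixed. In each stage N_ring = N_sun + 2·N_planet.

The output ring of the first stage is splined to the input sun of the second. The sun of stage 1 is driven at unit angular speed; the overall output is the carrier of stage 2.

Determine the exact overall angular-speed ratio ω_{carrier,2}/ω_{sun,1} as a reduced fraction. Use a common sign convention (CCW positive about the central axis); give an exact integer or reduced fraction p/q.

-209/1445

Stage 1: N_ring = 33 + 2·26 = 85
Stage 1: 33(ω_s−ω_c) = −85(ω_r−ω_c),  ω_c=0, ω_s=1
Stage 1: ω_r = 0 − (33/85)(1−0) = -33/85
  ⇒ ω_r¹/ω_s¹ = -33/85
Stage 2: N_ring = 38 + 2·13 = 64
Stage 2: 38(ω_s−ω_c) = −64(ω_r−ω_c),  ω_r=0, ω_s=1
Stage 2: 38(1−ω_c) = −64(0−ω_c)  ⇒  102ω_c = 38  ⇒  ω_c = 19/51
  ⇒ ω_c²/ω_s² = 19/51
Coupling ω_s² = ω_r¹ ⇒ overall = -33/85 × 19/51 = -209/1445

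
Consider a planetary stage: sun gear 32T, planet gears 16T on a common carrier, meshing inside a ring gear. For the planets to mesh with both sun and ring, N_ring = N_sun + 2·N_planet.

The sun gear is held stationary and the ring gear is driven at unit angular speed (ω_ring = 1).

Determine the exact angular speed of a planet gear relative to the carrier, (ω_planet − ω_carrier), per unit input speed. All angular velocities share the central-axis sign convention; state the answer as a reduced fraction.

N_ring = 32 + 2·16 = 64
32(ω_s−ω_c) = −64(ω_r−ω_c),  ω_s=0, ω_r=1
32(0−ω_c) = −64(1−ω_c)  ⇒  96ω_c = 64  ⇒  ω_c = 2/3
sun–planet: 32·(0−2/3) = −16·(ω_p−ω_c)  ⇒  ω_p−ω_c = −(32/16)·(-2/3) = 4/3

4/3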